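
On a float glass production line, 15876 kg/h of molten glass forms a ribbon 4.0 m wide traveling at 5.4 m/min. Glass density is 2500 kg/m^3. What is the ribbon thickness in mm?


Ribbon cross-section from mass balance:
  Volume rate = throughput / density = 15876 / 2500 = 6.3504 m^3/h
  thickness = volume rate / (speed * 60 * width), i.e.
  thickness = throughput / (60 * speed * width * density) * 1000
  thickness = 15876 / (60 * 5.4 * 4.0 * 2500) * 1000 = 4.9 mm

4.9 mm


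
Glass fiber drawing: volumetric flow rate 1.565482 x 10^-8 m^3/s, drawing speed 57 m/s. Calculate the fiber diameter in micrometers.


Cross-sectional area from continuity:
  A = Q / v = 1.565482 x 10^-8 / 57 = 2.74646 x 10^-10 m^2
Diameter from circular cross-section:
  d = sqrt(4A / pi) * 10^6 (m -> um)
  d = sqrt(4 * 2.74646 x 10^-10 / pi) * 10^6 = 18.7 um

18.7 um


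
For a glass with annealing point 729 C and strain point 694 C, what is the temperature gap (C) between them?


Gap = T_anneal - T_strain:
  gap = 729 - 694 = 35 C

35 C


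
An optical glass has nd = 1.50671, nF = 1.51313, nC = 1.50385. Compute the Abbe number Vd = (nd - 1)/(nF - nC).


Abbe number formula: Vd = (nd - 1) / (nF - nC)
  nd - 1 = 1.50671 - 1 = 0.50671
  nF - nC = 1.51313 - 1.50385 = 0.00928
  Vd = 0.50671 / 0.00928 = 54.6

54.6


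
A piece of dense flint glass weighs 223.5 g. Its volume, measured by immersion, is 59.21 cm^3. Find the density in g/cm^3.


Use the definition of density:
  rho = mass / volume
  rho = 223.5 / 59.21 = 3.775 g/cm^3

3.775 g/cm^3


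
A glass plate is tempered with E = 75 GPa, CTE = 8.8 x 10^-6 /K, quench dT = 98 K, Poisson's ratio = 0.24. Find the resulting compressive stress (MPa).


Tempering stress: sigma = E * alpha * dT / (1 - nu)
  E (MPa) = 75 * 1000 = 75000
  Numerator = 75000 * (8.8 x 10^-6) * 98 = 64.68
  Denominator = 1 - 0.24 = 0.76
  sigma = 64.68 / 0.76 = 85.1 MPa

85.1 MPa


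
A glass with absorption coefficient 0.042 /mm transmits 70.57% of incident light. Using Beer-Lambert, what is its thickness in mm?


Rearrange T = exp(-alpha * thickness):
  thickness = -ln(T) / alpha
  T = 70.57/100 = 0.7057
  ln(T) = -0.34857
  -ln(T) = 0.34857
  thickness = 0.34857 / 0.042 = 8.3 mm

8.3 mm


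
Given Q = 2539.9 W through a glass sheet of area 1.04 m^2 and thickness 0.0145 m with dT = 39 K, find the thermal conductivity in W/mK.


Fourier's law rearranged: k = Q * t / (A * dT)
  Numerator = 2539.9 * 0.0145 = 36.82855
  Denominator = 1.04 * 39 = 40.56
  k = 36.82855 / 40.56 = 0.908 W/mK

0.908 W/mK


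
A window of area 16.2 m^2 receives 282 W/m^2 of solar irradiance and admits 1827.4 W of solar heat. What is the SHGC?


Rearrange Q = Area * SHGC * Irradiance:
  SHGC = Q / (Area * Irradiance)
  SHGC = 1827.4 / (16.2 * 282) = 0.4

0.4


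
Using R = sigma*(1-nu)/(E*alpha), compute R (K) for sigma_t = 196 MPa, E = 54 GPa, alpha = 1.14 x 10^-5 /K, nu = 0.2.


Thermal shock resistance: R = sigma * (1 - nu) / (E * alpha)
  Numerator = 196 * (1 - 0.2) = 156.8
  Denominator = 54 * 1000 * (1.14 x 10^-5) = 0.6156
  R = 156.8 / 0.6156 = 254.7 K

254.7 K


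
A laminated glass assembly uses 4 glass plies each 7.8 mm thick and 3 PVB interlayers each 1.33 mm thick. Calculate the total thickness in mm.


Total thickness = glass contribution + PVB contribution
  Glass: 4 * 7.8 = 31.2 mm
  PVB: 3 * 1.33 = 3.99 mm
  Total = 31.2 + 3.99 = 35.19 mm

35.19 mm


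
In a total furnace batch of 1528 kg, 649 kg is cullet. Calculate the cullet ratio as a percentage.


Cullet ratio = (cullet mass / total batch mass) * 100
  Ratio = 649 / 1528 * 100 = 42.47%

42.47%


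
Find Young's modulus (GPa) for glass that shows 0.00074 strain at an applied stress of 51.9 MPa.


Young's modulus: E = stress / strain
  E = 51.9 MPa / 0.00074 = 70135.14 MPa
Convert to GPa: 70135.14 / 1000 = 70.14 GPa

70.14 GPa


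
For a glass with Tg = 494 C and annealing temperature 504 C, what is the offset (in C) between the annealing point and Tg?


Offset = T_anneal - Tg:
  offset = 504 - 494 = 10 C

10 C


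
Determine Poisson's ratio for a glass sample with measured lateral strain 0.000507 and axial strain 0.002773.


Poisson's ratio: nu = lateral strain / axial strain
  nu = 0.000507 / 0.002773 = 0.1828

0.1828


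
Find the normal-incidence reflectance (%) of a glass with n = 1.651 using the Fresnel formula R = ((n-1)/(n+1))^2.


Fresnel reflectance at normal incidence:
  R = ((n - 1)/(n + 1))^2
  (n - 1)/(n + 1) = (1.651 - 1)/(1.651 + 1) = 0.245568
  R = 0.245568^2 = 0.0603036
  R(%) = 0.0603036 * 100 = 6.03%

6.03%


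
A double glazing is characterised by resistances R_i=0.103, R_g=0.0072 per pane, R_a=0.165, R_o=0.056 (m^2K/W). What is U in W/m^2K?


Total thermal resistance (series):
  R_total = R_in + R_glass + R_air + R_glass + R_out
  R_total = 0.103 + 0.0072 + 0.165 + 0.0072 + 0.056 = 0.3384 m^2K/W
U-value = 1 / R_total = 1 / 0.3384 = 2.955 W/m^2K

2.955 W/m^2K


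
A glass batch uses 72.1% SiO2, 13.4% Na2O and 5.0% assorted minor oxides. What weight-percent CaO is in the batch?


Pieces sum to 100%:
  CaO = 100 - (SiO2 + Na2O + others)
  CaO = 100 - (72.1 + 13.4 + 5.0) = 9.5%

9.5%


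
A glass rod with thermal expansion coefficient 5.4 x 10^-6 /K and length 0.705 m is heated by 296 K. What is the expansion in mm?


Thermal expansion formula: dL = alpha * L0 * dT
  dL = (5.4 x 10^-6) * 0.705 * 296 = 0.00112687 m
Convert to mm: 0.00112687 * 1000 = 1.1269 mm

1.1269 mm


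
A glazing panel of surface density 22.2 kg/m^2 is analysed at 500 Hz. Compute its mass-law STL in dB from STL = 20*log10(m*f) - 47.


Mass law: STL = 20 * log10(m * f) - 47
  m * f = 22.2 * 500 = 11100
  log10(11100) = 4.04532
  STL = 20 * 4.04532 - 47 = 80.9064 - 47 = 33.9 dB

33.9 dB


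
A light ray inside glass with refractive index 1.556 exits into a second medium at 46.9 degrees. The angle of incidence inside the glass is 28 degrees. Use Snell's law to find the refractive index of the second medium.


Apply Snell's law: n1 * sin(theta1) = n2 * sin(theta2)
  n2 = n1 * sin(theta1) / sin(theta2)
  sin(28) = 0.469472
  sin(46.9) = 0.730162
  n2 = 1.556 * 0.469472 / 0.730162 = 1.0005

1.0005


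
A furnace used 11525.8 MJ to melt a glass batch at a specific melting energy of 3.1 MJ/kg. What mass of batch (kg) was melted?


Rearrange E = m * s for m:
  m = E / s
  m = 11525.8 / 3.1 = 3718.0 kg

3718.0 kg


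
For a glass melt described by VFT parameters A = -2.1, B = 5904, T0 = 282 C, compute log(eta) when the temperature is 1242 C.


VFT equation: log(eta) = A + B / (T - T0)
  T - T0 = 1242 - 282 = 960
  B / (T - T0) = 5904 / 960 = 6.15
  log(eta) = -2.1 + 6.15 = 4.05

4.05


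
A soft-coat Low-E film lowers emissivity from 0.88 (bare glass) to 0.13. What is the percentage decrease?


Percentage reduction = (1 - coated/uncoated) * 100
  Ratio = 0.13 / 0.88 = 0.1477
  Reduction = (1 - 0.1477) * 100 = 85.2%

85.2%


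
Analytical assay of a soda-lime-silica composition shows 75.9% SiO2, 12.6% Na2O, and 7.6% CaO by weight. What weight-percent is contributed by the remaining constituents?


Sum the three major oxides:
  SiO2 + Na2O + CaO = 75.9 + 12.6 + 7.6 = 96.1%
Subtract from 100%:
  Others = 100 - 96.1 = 3.9%

3.9%


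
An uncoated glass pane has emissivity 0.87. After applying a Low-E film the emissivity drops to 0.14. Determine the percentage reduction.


Percentage reduction = (1 - coated/uncoated) * 100
  Ratio = 0.14 / 0.87 = 0.1609
  Reduction = (1 - 0.1609) * 100 = 83.9%

83.9%


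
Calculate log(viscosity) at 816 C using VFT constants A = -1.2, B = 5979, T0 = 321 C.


VFT equation: log(eta) = A + B / (T - T0)
  T - T0 = 816 - 321 = 495
  B / (T - T0) = 5979 / 495 = 12.079
  log(eta) = -1.2 + 12.079 = 10.879

10.879


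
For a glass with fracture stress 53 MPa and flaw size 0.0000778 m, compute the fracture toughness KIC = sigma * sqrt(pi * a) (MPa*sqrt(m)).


Fracture toughness: KIC = sigma * sqrt(pi * a)
  pi * a = pi * 0.0000778 = 0.000244416
  sqrt(pi * a) = 0.015634
  KIC = 53 * 0.015634 = 0.829 MPa*sqrt(m)

0.829 MPa*sqrt(m)


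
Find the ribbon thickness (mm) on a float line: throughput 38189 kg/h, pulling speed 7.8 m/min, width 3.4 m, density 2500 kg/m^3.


Ribbon cross-section from mass balance:
  Volume rate = throughput / density = 38189 / 2500 = 15.2756 m^3/h
  thickness = volume rate / (speed * 60 * width), i.e.
  thickness = throughput / (60 * speed * width * density) * 1000
  thickness = 38189 / (60 * 7.8 * 3.4 * 2500) * 1000 = 9.6 mm

9.6 mm


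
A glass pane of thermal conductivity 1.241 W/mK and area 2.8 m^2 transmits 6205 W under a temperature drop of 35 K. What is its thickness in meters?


Fourier's law: t = k * A * dT / Q
  t = 1.241 * 2.8 * 35 / 6205
  t = 121.618 / 6205 = 0.0196 m

0.0196 m


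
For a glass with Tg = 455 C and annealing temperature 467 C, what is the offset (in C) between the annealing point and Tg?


Offset = T_anneal - Tg:
  offset = 467 - 455 = 12 C

12 C


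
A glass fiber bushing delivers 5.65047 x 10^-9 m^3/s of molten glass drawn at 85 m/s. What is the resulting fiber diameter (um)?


Cross-sectional area from continuity:
  A = Q / v = 5.65047 x 10^-9 / 85 = 6.647612 x 10^-11 m^2
Diameter from circular cross-section:
  d = sqrt(4A / pi) * 10^6 (m -> um)
  d = sqrt(4 * 6.647612 x 10^-11 / pi) * 10^6 = 9.2 um

9.2 um


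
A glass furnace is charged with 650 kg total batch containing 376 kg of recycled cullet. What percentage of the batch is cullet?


Cullet ratio = (cullet mass / total batch mass) * 100
  Ratio = 376 / 650 * 100 = 57.85%

57.85%


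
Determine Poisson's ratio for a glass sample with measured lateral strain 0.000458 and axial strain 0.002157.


Poisson's ratio: nu = lateral strain / axial strain
  nu = 0.000458 / 0.002157 = 0.2123

0.2123


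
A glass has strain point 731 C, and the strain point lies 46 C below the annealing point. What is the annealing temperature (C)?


T_anneal = T_strain + gap:
  T_anneal = 731 + 46 = 777 C

777 C


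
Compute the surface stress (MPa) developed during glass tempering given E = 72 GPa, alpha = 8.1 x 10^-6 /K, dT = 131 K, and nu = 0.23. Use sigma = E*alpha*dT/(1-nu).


Tempering stress: sigma = E * alpha * dT / (1 - nu)
  E (MPa) = 72 * 1000 = 72000
  Numerator = 72000 * (8.1 x 10^-6) * 131 = 76.3992
  Denominator = 1 - 0.23 = 0.77
  sigma = 76.3992 / 0.77 = 99.2 MPa

99.2 MPa


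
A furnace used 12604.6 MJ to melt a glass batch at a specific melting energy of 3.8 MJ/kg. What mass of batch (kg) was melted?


Rearrange E = m * s for m:
  m = E / s
  m = 12604.6 / 3.8 = 3317.0 kg

3317.0 kg


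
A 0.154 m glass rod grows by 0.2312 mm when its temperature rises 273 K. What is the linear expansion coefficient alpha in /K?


Rearrange dL = alpha * L0 * dT for alpha:
  alpha = dL / (L0 * dT)
  alpha = (0.2312 / 1000) / (0.154 * 273) = 0.000005499 /K = 5.499 x 10^-6 /K

5.499 x 10^-6 /K


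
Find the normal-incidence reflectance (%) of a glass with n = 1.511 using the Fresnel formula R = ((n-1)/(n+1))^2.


Fresnel reflectance at normal incidence:
  R = ((n - 1)/(n + 1))^2
  (n - 1)/(n + 1) = (1.511 - 1)/(1.511 + 1) = 0.203505
  R = 0.203505^2 = 0.0414143
  R(%) = 0.0414143 * 100 = 4.141%

4.141%


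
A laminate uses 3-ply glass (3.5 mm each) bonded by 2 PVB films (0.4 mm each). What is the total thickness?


Total thickness = glass contribution + PVB contribution
  Glass: 3 * 3.5 = 10.5 mm
  PVB: 2 * 0.4 = 0.8 mm
  Total = 10.5 + 0.8 = 11.3 mm

11.3 mm


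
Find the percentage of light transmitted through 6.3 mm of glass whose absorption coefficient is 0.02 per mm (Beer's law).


Beer-Lambert law: T = exp(-alpha * thickness)
  exponent = -0.02 * 6.3 = -0.126
  T = exp(-0.126) = 0.8816
  Percentage = 0.8816 * 100 = 88.16%

88.16%


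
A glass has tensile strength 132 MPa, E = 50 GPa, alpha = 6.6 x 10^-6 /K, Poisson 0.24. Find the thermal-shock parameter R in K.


Thermal shock resistance: R = sigma * (1 - nu) / (E * alpha)
  Numerator = 132 * (1 - 0.24) = 100.32
  Denominator = 50 * 1000 * (6.6 x 10^-6) = 0.33
  R = 100.32 / 0.33 = 304.0 K

304.0 K


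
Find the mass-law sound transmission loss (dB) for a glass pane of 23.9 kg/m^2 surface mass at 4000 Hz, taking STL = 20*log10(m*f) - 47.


Mass law: STL = 20 * log10(m * f) - 47
  m * f = 23.9 * 4000 = 95600
  log10(95600) = 4.98046
  STL = 20 * 4.98046 - 47 = 99.6092 - 47 = 52.6 dB

52.6 dB


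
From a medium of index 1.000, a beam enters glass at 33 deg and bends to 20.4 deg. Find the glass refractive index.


Apply Snell's law: n1 * sin(theta1) = n2 * sin(theta2)
  n2 = n1 * sin(theta1) / sin(theta2)
  sin(33) = 0.544639
  sin(20.4) = 0.348572
  n2 = 1.000 * 0.544639 / 0.348572 = 1.5625

1.5625


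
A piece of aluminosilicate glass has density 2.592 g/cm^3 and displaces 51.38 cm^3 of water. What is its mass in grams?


Rearrange rho = m / V:
  m = rho * V
  m = 2.592 * 51.38 = 133.177 g

133.177 g


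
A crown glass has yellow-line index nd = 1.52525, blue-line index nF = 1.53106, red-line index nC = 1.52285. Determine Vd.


Abbe number formula: Vd = (nd - 1) / (nF - nC)
  nd - 1 = 1.52525 - 1 = 0.52525
  nF - nC = 1.53106 - 1.52285 = 0.00821
  Vd = 0.52525 / 0.00821 = 63.98

63.98


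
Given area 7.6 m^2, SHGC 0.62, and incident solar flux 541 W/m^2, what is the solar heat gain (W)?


Solar heat gain: Q = Area * SHGC * Irradiance
  Q = 7.6 * 0.62 * 541 = 2549.2 W

2549.2 W


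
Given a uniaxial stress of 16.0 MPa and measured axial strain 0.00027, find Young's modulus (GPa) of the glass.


Young's modulus: E = stress / strain
  E = 16.0 MPa / 0.00027 = 59259.26 MPa
Convert to GPa: 59259.26 / 1000 = 59.26 GPa

59.26 GPa


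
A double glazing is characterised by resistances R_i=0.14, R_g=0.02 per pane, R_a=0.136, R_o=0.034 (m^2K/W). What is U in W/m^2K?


Total thermal resistance (series):
  R_total = R_in + R_glass + R_air + R_glass + R_out
  R_total = 0.14 + 0.02 + 0.136 + 0.02 + 0.034 = 0.35 m^2K/W
U-value = 1 / R_total = 1 / 0.35 = 2.857 W/m^2K

2.857 W/m^2K


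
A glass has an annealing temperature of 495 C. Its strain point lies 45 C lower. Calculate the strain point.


Strain point = annealing point - difference:
  T_strain = 495 - 45 = 450 C

450 C


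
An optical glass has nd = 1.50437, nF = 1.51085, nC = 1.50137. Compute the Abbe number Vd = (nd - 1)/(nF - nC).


Abbe number formula: Vd = (nd - 1) / (nF - nC)
  nd - 1 = 1.50437 - 1 = 0.50437
  nF - nC = 1.51085 - 1.50137 = 0.00948
  Vd = 0.50437 / 0.00948 = 53.2

53.2


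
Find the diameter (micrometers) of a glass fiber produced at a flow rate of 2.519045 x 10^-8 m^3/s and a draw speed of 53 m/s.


Cross-sectional area from continuity:
  A = Q / v = 2.519045 x 10^-8 / 53 = 4.752915 x 10^-10 m^2
Diameter from circular cross-section:
  d = sqrt(4A / pi) * 10^6 (m -> um)
  d = sqrt(4 * 4.752915 x 10^-10 / pi) * 10^6 = 24.6 um

24.6 um


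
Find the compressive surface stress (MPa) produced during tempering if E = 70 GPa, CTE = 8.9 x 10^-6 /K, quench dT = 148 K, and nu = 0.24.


Tempering stress: sigma = E * alpha * dT / (1 - nu)
  E (MPa) = 70 * 1000 = 70000
  Numerator = 70000 * (8.9 x 10^-6) * 148 = 92.204
  Denominator = 1 - 0.24 = 0.76
  sigma = 92.204 / 0.76 = 121.3 MPa

121.3 MPa


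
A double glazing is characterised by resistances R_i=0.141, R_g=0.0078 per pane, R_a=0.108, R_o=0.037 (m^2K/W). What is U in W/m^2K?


Total thermal resistance (series):
  R_total = R_in + R_glass + R_air + R_glass + R_out
  R_total = 0.141 + 0.0078 + 0.108 + 0.0078 + 0.037 = 0.3016 m^2K/W
U-value = 1 / R_total = 1 / 0.3016 = 3.316 W/m^2K

3.316 W/m^2K


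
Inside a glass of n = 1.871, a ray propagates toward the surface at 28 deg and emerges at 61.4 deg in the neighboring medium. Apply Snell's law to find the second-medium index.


Apply Snell's law: n1 * sin(theta1) = n2 * sin(theta2)
  n2 = n1 * sin(theta1) / sin(theta2)
  sin(28) = 0.469472
  sin(61.4) = 0.877983
  n2 = 1.871 * 0.469472 / 0.877983 = 1.0005

1.0005


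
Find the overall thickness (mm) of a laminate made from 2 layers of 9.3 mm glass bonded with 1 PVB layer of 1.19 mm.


Total thickness = glass contribution + PVB contribution
  Glass: 2 * 9.3 = 18.6 mm
  PVB: 1 * 1.19 = 1.19 mm
  Total = 18.6 + 1.19 = 19.79 mm

19.79 mm


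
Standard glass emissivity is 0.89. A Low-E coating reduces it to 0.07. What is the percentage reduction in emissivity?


Percentage reduction = (1 - coated/uncoated) * 100
  Ratio = 0.07 / 0.89 = 0.0787
  Reduction = (1 - 0.0787) * 100 = 92.1%

92.1%


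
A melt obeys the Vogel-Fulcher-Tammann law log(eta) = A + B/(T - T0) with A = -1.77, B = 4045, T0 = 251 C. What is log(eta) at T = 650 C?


VFT equation: log(eta) = A + B / (T - T0)
  T - T0 = 650 - 251 = 399
  B / (T - T0) = 4045 / 399 = 10.138
  log(eta) = -1.77 + 10.138 = 8.368

8.368


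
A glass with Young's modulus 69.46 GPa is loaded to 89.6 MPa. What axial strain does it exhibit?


Rearrange E = sigma / epsilon:
  epsilon = sigma / E
  E (MPa) = 69.46 * 1000 = 69460
  epsilon = 89.6 / 69460 = 0.00129

0.00129


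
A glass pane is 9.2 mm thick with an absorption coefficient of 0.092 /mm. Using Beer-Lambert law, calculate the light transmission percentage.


Beer-Lambert law: T = exp(-alpha * thickness)
  exponent = -0.092 * 9.2 = -0.8464
  T = exp(-0.8464) = 0.429
  Percentage = 0.429 * 100 = 42.9%

42.9%


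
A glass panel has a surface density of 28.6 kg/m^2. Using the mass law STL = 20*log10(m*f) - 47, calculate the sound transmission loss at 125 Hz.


Mass law: STL = 20 * log10(m * f) - 47
  m * f = 28.6 * 125 = 3575
  log10(3575) = 3.55328
  STL = 20 * 3.55328 - 47 = 71.0656 - 47 = 24.1 dB

24.1 dB


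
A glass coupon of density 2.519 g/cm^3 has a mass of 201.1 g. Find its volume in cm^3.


Rearrange rho = m / V:
  V = m / rho
  V = 201.1 / 2.519 = 79.833 cm^3

79.833 cm^3


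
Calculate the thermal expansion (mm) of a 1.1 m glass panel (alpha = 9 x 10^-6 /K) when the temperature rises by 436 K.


Thermal expansion formula: dL = alpha * L0 * dT
  dL = (9 x 10^-6) * 1.1 * 436 = 0.0043164 m
Convert to mm: 0.0043164 * 1000 = 4.3164 mm

4.3164 mm


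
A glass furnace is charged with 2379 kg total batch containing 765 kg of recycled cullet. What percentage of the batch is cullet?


Cullet ratio = (cullet mass / total batch mass) * 100
  Ratio = 765 / 2379 * 100 = 32.16%

32.16%


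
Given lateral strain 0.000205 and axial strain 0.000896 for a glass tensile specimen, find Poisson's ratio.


Poisson's ratio: nu = lateral strain / axial strain
  nu = 0.000205 / 0.000896 = 0.2288

0.2288


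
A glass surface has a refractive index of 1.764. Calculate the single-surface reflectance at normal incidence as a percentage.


Fresnel reflectance at normal incidence:
  R = ((n - 1)/(n + 1))^2
  (n - 1)/(n + 1) = (1.764 - 1)/(1.764 + 1) = 0.276411
  R = 0.276411^2 = 0.076403
  R(%) = 0.076403 * 100 = 7.64%

7.64%


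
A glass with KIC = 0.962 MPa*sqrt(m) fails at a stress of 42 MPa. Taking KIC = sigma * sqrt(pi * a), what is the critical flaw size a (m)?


Rearrange KIC = sigma * sqrt(pi * a):
  sqrt(pi * a) = KIC / sigma
  sqrt(pi * a) = 0.962 / 42 = 0.022905
  a = (KIC / sigma)^2 / pi
  a = 0.022905^2 / pi = 0.000167 m

0.000167 m


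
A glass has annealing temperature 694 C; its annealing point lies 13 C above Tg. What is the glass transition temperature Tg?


Rearrange T_anneal = Tg + offset for Tg:
  Tg = T_anneal - offset = 694 - 13 = 681 C

681 C


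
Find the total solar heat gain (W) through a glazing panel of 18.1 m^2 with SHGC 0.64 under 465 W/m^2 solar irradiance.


Solar heat gain: Q = Area * SHGC * Irradiance
  Q = 18.1 * 0.64 * 465 = 5386.6 W

5386.6 W


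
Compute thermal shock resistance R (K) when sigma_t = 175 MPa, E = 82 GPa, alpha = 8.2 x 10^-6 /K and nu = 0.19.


Thermal shock resistance: R = sigma * (1 - nu) / (E * alpha)
  Numerator = 175 * (1 - 0.19) = 141.75
  Denominator = 82 * 1000 * (8.2 x 10^-6) = 0.6724
  R = 141.75 / 0.6724 = 210.8 K

210.8 K


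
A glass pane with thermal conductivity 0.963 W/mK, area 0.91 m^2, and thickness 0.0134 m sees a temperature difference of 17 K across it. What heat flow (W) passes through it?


Fourier's law: Q = k * A * dT / t
  Q = 0.963 * 0.91 * 17 / 0.0134
  Q = 14.89761 / 0.0134 = 1111.8 W

1111.8 W


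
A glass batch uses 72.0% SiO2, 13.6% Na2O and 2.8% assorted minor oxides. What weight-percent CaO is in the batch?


Pieces sum to 100%:
  CaO = 100 - (SiO2 + Na2O + others)
  CaO = 100 - (72.0 + 13.6 + 2.8) = 11.6%

11.6%


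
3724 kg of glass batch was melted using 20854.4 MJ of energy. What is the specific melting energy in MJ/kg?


Rearrange E = m * s for s:
  s = E / m
  s = 20854.4 / 3724 = 5.6 MJ/kg

5.6 MJ/kg


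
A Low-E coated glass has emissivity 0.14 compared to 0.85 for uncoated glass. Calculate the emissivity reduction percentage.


Percentage reduction = (1 - coated/uncoated) * 100
  Ratio = 0.14 / 0.85 = 0.1647
  Reduction = (1 - 0.1647) * 100 = 83.5%

83.5%


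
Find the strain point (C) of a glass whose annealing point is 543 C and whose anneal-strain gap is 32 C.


Strain point = annealing point - difference:
  T_strain = 543 - 32 = 511 C

511 C


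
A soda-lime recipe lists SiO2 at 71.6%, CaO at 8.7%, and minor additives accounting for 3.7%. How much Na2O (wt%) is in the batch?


Pieces sum to 100%:
  Na2O = 100 - (SiO2 + CaO + others)
  Na2O = 100 - (71.6 + 8.7 + 3.7) = 16.0%

16.0%


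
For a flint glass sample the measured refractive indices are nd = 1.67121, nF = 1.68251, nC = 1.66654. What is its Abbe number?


Abbe number formula: Vd = (nd - 1) / (nF - nC)
  nd - 1 = 1.67121 - 1 = 0.67121
  nF - nC = 1.68251 - 1.66654 = 0.01597
  Vd = 0.67121 / 0.01597 = 42.03

42.03


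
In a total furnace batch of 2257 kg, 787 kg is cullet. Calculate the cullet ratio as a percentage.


Cullet ratio = (cullet mass / total batch mass) * 100
  Ratio = 787 / 2257 * 100 = 34.87%

34.87%


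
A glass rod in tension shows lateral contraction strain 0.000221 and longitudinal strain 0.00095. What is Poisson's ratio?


Poisson's ratio: nu = lateral strain / axial strain
  nu = 0.000221 / 0.00095 = 0.2326

0.2326


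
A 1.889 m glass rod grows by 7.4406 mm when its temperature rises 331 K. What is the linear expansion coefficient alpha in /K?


Rearrange dL = alpha * L0 * dT for alpha:
  alpha = dL / (L0 * dT)
  alpha = (7.4406 / 1000) / (1.889 * 331) = 0.0000119 /K = 1.19 x 10^-5 /K

1.19 x 10^-5 /K


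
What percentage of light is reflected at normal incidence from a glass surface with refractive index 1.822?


Fresnel reflectance at normal incidence:
  R = ((n - 1)/(n + 1))^2
  (n - 1)/(n + 1) = (1.822 - 1)/(1.822 + 1) = 0.291283
  R = 0.291283^2 = 0.0848458
  R(%) = 0.0848458 * 100 = 8.485%

8.485%


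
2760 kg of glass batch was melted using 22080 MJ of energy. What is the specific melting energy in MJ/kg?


Rearrange E = m * s for s:
  s = E / m
  s = 22080 / 2760 = 8.0 MJ/kg

8.0 MJ/kg


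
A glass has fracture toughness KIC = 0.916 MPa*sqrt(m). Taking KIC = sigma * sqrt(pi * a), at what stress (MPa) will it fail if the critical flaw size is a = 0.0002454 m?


Rearrange KIC = sigma * sqrt(pi * a):
  sigma = KIC / sqrt(pi * a)
  sqrt(pi * 0.0002454) = 0.027766
  sigma = 0.916 / 0.027766 = 32.99 MPa

32.99 MPa


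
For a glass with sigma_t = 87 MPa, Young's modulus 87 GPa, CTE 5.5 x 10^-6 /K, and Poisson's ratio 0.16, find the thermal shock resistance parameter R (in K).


Thermal shock resistance: R = sigma * (1 - nu) / (E * alpha)
  Numerator = 87 * (1 - 0.16) = 73.08
  Denominator = 87 * 1000 * (5.5 x 10^-6) = 0.4785
  R = 73.08 / 0.4785 = 152.7 K

152.7 K


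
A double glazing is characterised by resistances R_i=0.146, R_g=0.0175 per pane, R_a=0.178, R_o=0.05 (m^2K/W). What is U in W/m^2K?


Total thermal resistance (series):
  R_total = R_in + R_glass + R_air + R_glass + R_out
  R_total = 0.146 + 0.0175 + 0.178 + 0.0175 + 0.05 = 0.409 m^2K/W
U-value = 1 / R_total = 1 / 0.409 = 2.445 W/m^2K

2.445 W/m^2K


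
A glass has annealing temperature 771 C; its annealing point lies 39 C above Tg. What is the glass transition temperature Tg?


Rearrange T_anneal = Tg + offset for Tg:
  Tg = T_anneal - offset = 771 - 39 = 732 C

732 C


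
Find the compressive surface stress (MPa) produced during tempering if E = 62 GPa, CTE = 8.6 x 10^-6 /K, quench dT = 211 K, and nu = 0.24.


Tempering stress: sigma = E * alpha * dT / (1 - nu)
  E (MPa) = 62 * 1000 = 62000
  Numerator = 62000 * (8.6 x 10^-6) * 211 = 112.5052
  Denominator = 1 - 0.24 = 0.76
  sigma = 112.5052 / 0.76 = 148.0 MPa

148.0 MPa


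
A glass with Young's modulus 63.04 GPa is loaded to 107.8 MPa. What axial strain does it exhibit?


Rearrange E = sigma / epsilon:
  epsilon = sigma / E
  E (MPa) = 63.04 * 1000 = 63040
  epsilon = 107.8 / 63040 = 0.00171

0.00171


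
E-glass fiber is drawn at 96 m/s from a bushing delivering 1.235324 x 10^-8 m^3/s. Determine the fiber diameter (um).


Cross-sectional area from continuity:
  A = Q / v = 1.235324 x 10^-8 / 96 = 1.286796 x 10^-10 m^2
Diameter from circular cross-section:
  d = sqrt(4A / pi) * 10^6 (m -> um)
  d = sqrt(4 * 1.286796 x 10^-10 / pi) * 10^6 = 12.8 um

12.8 um


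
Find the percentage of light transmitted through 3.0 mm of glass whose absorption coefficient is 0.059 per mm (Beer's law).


Beer-Lambert law: T = exp(-alpha * thickness)
  exponent = -0.059 * 3.0 = -0.177
  T = exp(-0.177) = 0.8378
  Percentage = 0.8378 * 100 = 83.78%

83.78%


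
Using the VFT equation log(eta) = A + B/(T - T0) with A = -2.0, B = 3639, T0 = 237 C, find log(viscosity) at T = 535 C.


VFT equation: log(eta) = A + B / (T - T0)
  T - T0 = 535 - 237 = 298
  B / (T - T0) = 3639 / 298 = 12.211
  log(eta) = -2.0 + 12.211 = 10.211

10.211


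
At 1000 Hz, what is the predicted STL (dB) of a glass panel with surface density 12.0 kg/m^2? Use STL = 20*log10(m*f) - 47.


Mass law: STL = 20 * log10(m * f) - 47
  m * f = 12.0 * 1000 = 12000
  log10(12000) = 4.07918
  STL = 20 * 4.07918 - 47 = 81.5836 - 47 = 34.6 dB

34.6 dB


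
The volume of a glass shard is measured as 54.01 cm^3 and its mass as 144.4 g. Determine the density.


Use the definition of density:
  rho = mass / volume
  rho = 144.4 / 54.01 = 2.674 g/cm^3

2.674 g/cm^3


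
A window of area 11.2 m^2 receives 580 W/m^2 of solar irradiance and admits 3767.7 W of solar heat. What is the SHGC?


Rearrange Q = Area * SHGC * Irradiance:
  SHGC = Q / (Area * Irradiance)
  SHGC = 3767.7 / (11.2 * 580) = 0.58

0.58


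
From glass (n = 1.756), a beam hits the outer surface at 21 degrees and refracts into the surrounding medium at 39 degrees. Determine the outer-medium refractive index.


Apply Snell's law: n1 * sin(theta1) = n2 * sin(theta2)
  n2 = n1 * sin(theta1) / sin(theta2)
  sin(21) = 0.358368
  sin(39) = 0.62932
  n2 = 1.756 * 0.358368 / 0.62932 = 1.0

1.0


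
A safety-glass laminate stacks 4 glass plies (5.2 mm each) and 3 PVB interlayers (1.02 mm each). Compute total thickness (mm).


Total thickness = glass contribution + PVB contribution
  Glass: 4 * 5.2 = 20.8 mm
  PVB: 3 * 1.02 = 3.06 mm
  Total = 20.8 + 3.06 = 23.86 mm

23.86 mm


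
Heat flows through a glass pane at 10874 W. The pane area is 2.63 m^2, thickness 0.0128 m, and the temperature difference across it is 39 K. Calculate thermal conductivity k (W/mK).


Fourier's law rearranged: k = Q * t / (A * dT)
  Numerator = 10874 * 0.0128 = 139.1872
  Denominator = 2.63 * 39 = 102.57
  k = 139.1872 / 102.57 = 1.357 W/mK

1.357 W/mK


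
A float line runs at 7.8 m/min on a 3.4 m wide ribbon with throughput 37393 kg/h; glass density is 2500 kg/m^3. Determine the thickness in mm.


Ribbon cross-section from mass balance:
  Volume rate = throughput / density = 37393 / 2500 = 14.9572 m^3/h
  thickness = volume rate / (speed * 60 * width), i.e.
  thickness = throughput / (60 * speed * width * density) * 1000
  thickness = 37393 / (60 * 7.8 * 3.4 * 2500) * 1000 = 9.4 mm

9.4 mm


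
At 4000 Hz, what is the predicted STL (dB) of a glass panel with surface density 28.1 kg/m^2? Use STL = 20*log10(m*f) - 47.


Mass law: STL = 20 * log10(m * f) - 47
  m * f = 28.1 * 4000 = 112400
  log10(112400) = 5.05077
  STL = 20 * 5.05077 - 47 = 101.0154 - 47 = 54.0 dB

54.0 dB


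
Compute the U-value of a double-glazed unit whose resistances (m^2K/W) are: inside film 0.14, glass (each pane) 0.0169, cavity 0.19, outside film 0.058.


Total thermal resistance (series):
  R_total = R_in + R_glass + R_air + R_glass + R_out
  R_total = 0.14 + 0.0169 + 0.19 + 0.0169 + 0.058 = 0.4218 m^2K/W
U-value = 1 / R_total = 1 / 0.4218 = 2.371 W/m^2K

2.371 W/m^2K


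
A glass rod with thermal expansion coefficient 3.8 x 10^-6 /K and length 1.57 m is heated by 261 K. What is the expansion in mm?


Thermal expansion formula: dL = alpha * L0 * dT
  dL = (3.8 x 10^-6) * 1.57 * 261 = 0.00155713 m
Convert to mm: 0.00155713 * 1000 = 1.5571 mm

1.5571 mm


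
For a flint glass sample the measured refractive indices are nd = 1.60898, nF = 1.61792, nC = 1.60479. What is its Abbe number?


Abbe number formula: Vd = (nd - 1) / (nF - nC)
  nd - 1 = 1.60898 - 1 = 0.60898
  nF - nC = 1.61792 - 1.60479 = 0.01313
  Vd = 0.60898 / 0.01313 = 46.38

46.38


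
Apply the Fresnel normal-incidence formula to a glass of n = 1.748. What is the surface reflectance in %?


Fresnel reflectance at normal incidence:
  R = ((n - 1)/(n + 1))^2
  (n - 1)/(n + 1) = (1.748 - 1)/(1.748 + 1) = 0.272198
  R = 0.272198^2 = 0.0740918
  R(%) = 0.0740918 * 100 = 7.409%

7.409%


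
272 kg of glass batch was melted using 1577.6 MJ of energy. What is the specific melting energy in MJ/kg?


Rearrange E = m * s for s:
  s = E / m
  s = 1577.6 / 272 = 5.8 MJ/kg

5.8 MJ/kg


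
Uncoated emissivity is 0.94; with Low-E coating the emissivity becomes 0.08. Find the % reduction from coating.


Percentage reduction = (1 - coated/uncoated) * 100
  Ratio = 0.08 / 0.94 = 0.0851
  Reduction = (1 - 0.0851) * 100 = 91.5%

91.5%


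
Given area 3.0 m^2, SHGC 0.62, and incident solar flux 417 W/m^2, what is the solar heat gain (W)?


Solar heat gain: Q = Area * SHGC * Irradiance
  Q = 3.0 * 0.62 * 417 = 775.6 W

775.6 W


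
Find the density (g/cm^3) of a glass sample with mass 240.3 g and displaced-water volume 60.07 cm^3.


Use the definition of density:
  rho = mass / volume
  rho = 240.3 / 60.07 = 4.0 g/cm^3

4.0 g/cm^3


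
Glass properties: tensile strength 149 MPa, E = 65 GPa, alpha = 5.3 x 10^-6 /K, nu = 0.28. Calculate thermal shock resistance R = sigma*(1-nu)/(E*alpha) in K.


Thermal shock resistance: R = sigma * (1 - nu) / (E * alpha)
  Numerator = 149 * (1 - 0.28) = 107.28
  Denominator = 65 * 1000 * (5.3 x 10^-6) = 0.3445
  R = 107.28 / 0.3445 = 311.4 K

311.4 K


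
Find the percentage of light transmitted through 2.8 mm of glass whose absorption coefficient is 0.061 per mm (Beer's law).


Beer-Lambert law: T = exp(-alpha * thickness)
  exponent = -0.061 * 2.8 = -0.1708
  T = exp(-0.1708) = 0.843
  Percentage = 0.843 * 100 = 84.3%

84.3%


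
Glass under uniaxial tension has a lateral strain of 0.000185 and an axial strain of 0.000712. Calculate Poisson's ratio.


Poisson's ratio: nu = lateral strain / axial strain
  nu = 0.000185 / 0.000712 = 0.2598

0.2598


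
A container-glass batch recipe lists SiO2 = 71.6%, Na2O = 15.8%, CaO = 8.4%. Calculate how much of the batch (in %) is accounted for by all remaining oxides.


Sum the three major oxides:
  SiO2 + Na2O + CaO = 71.6 + 15.8 + 8.4 = 95.8%
Subtract from 100%:
  Others = 100 - 95.8 = 4.2%

4.2%


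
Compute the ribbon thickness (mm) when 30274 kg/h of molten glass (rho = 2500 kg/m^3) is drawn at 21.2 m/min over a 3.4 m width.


Ribbon cross-section from mass balance:
  Volume rate = throughput / density = 30274 / 2500 = 12.1096 m^3/h
  thickness = volume rate / (speed * 60 * width), i.e.
  thickness = throughput / (60 * speed * width * density) * 1000
  thickness = 30274 / (60 * 21.2 * 3.4 * 2500) * 1000 = 2.8 mm

2.8 mm


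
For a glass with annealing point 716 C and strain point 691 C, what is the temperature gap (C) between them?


Gap = T_anneal - T_strain:
  gap = 716 - 691 = 25 C

25 C


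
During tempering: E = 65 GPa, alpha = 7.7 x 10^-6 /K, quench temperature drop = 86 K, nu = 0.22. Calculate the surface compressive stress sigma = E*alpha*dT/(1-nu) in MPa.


Tempering stress: sigma = E * alpha * dT / (1 - nu)
  E (MPa) = 65 * 1000 = 65000
  Numerator = 65000 * (7.7 x 10^-6) * 86 = 43.043
  Denominator = 1 - 0.22 = 0.78
  sigma = 43.043 / 0.78 = 55.2 MPa

55.2 MPa


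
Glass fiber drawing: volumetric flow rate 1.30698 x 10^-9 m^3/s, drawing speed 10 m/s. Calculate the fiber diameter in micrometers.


Cross-sectional area from continuity:
  A = Q / v = 1.30698 x 10^-9 / 10 = 1.30698 x 10^-10 m^2
Diameter from circular cross-section:
  d = sqrt(4A / pi) * 10^6 (m -> um)
  d = sqrt(4 * 1.30698 x 10^-10 / pi) * 10^6 = 12.9 um

12.9 um


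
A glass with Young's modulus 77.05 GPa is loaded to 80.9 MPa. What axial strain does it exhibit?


Rearrange E = sigma / epsilon:
  epsilon = sigma / E
  E (MPa) = 77.05 * 1000 = 77050
  epsilon = 80.9 / 77050 = 0.00105

0.00105


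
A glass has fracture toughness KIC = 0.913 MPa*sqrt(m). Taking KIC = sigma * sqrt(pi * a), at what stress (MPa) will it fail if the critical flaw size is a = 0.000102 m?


Rearrange KIC = sigma * sqrt(pi * a):
  sigma = KIC / sqrt(pi * a)
  sqrt(pi * 0.000102) = 0.017901
  sigma = 0.913 / 0.017901 = 51.0 MPa

51.0 MPa


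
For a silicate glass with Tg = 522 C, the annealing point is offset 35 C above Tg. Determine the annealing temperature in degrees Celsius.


The annealing temperature is Tg plus the offset:
  T_anneal = 522 + 35 = 557 C

557 C


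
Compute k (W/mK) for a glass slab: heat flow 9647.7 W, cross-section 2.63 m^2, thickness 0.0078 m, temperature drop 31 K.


Fourier's law rearranged: k = Q * t / (A * dT)
  Numerator = 9647.7 * 0.0078 = 75.25206
  Denominator = 2.63 * 31 = 81.53
  k = 75.25206 / 81.53 = 0.923 W/mK

0.923 W/mK


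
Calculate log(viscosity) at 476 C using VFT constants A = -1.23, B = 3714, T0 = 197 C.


VFT equation: log(eta) = A + B / (T - T0)
  T - T0 = 476 - 197 = 279
  B / (T - T0) = 3714 / 279 = 13.312
  log(eta) = -1.23 + 13.312 = 12.082

12.082


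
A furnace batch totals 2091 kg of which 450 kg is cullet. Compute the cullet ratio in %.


Cullet ratio = (cullet mass / total batch mass) * 100
  Ratio = 450 / 2091 * 100 = 21.52%

21.52%


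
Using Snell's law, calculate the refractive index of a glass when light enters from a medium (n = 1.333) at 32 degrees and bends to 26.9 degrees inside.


Apply Snell's law: n1 * sin(theta1) = n2 * sin(theta2)
  n2 = n1 * sin(theta1) / sin(theta2)
  sin(32) = 0.529919
  sin(26.9) = 0.452435
  n2 = 1.333 * 0.529919 / 0.452435 = 1.5613

1.5613


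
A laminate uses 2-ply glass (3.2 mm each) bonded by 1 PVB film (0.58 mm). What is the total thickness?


Total thickness = glass contribution + PVB contribution
  Glass: 2 * 3.2 = 6.4 mm
  PVB: 1 * 0.58 = 0.58 mm
  Total = 6.4 + 0.58 = 6.98 mm

6.98 mm


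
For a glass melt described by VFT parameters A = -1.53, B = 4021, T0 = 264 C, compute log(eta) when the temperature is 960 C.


VFT equation: log(eta) = A + B / (T - T0)
  T - T0 = 960 - 264 = 696
  B / (T - T0) = 4021 / 696 = 5.777
  log(eta) = -1.53 + 5.777 = 4.247

4.247


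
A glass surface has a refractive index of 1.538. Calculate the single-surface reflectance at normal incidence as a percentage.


Fresnel reflectance at normal incidence:
  R = ((n - 1)/(n + 1))^2
  (n - 1)/(n + 1) = (1.538 - 1)/(1.538 + 1) = 0.211978
  R = 0.211978^2 = 0.0449347
  R(%) = 0.0449347 * 100 = 4.493%

4.493%


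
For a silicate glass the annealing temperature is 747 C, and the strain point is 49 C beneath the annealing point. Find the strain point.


Strain point = annealing point - difference:
  T_strain = 747 - 49 = 698 C

698 C


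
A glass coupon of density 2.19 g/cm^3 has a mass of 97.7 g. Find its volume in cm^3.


Rearrange rho = m / V:
  V = m / rho
  V = 97.7 / 2.19 = 44.612 cm^3

44.612 cm^3


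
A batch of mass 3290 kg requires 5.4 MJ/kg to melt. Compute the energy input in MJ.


Total energy = mass * specific energy
  E = 3290 * 5.4 = 17766 MJ

17766 MJ


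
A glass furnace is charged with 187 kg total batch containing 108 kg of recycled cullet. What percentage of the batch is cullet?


Cullet ratio = (cullet mass / total batch mass) * 100
  Ratio = 108 / 187 * 100 = 57.75%

57.75%


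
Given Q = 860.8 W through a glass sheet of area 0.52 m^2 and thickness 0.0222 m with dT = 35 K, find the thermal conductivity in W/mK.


Fourier's law rearranged: k = Q * t / (A * dT)
  Numerator = 860.8 * 0.0222 = 19.10976
  Denominator = 0.52 * 35 = 18.2
  k = 19.10976 / 18.2 = 1.05 W/mK

1.05 W/mK


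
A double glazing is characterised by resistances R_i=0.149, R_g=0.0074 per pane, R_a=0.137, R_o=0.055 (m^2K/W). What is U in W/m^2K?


Total thermal resistance (series):
  R_total = R_in + R_glass + R_air + R_glass + R_out
  R_total = 0.149 + 0.0074 + 0.137 + 0.0074 + 0.055 = 0.3558 m^2K/W
U-value = 1 / R_total = 1 / 0.3558 = 2.811 W/m^2K

2.811 W/m^2K


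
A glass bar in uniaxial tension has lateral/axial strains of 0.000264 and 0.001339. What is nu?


Poisson's ratio: nu = lateral strain / axial strain
  nu = 0.000264 / 0.001339 = 0.1972

0.1972


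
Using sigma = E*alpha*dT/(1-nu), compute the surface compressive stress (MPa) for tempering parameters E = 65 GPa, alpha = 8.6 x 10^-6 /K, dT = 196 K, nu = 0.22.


Tempering stress: sigma = E * alpha * dT / (1 - nu)
  E (MPa) = 65 * 1000 = 65000
  Numerator = 65000 * (8.6 x 10^-6) * 196 = 109.564
  Denominator = 1 - 0.22 = 0.78
  sigma = 109.564 / 0.78 = 140.5 MPa

140.5 MPa


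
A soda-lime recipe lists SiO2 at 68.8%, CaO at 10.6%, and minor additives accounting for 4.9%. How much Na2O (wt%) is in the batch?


Pieces sum to 100%:
  Na2O = 100 - (SiO2 + CaO + others)
  Na2O = 100 - (68.8 + 10.6 + 4.9) = 15.7%

15.7%


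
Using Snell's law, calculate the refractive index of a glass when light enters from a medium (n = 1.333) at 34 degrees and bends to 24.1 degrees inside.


Apply Snell's law: n1 * sin(theta1) = n2 * sin(theta2)
  n2 = n1 * sin(theta1) / sin(theta2)
  sin(34) = 0.559193
  sin(24.1) = 0.40833
  n2 = 1.333 * 0.559193 / 0.40833 = 1.8255

1.8255


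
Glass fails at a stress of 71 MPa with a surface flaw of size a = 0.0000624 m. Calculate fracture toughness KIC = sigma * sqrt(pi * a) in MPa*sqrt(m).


Fracture toughness: KIC = sigma * sqrt(pi * a)
  pi * a = pi * 0.0000624 = 0.000196035
  sqrt(pi * a) = 0.014001
  KIC = 71 * 0.014001 = 0.994 MPa*sqrt(m)

0.994 MPa*sqrt(m)


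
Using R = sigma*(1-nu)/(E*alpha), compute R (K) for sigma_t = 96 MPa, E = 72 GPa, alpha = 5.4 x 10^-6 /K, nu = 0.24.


Thermal shock resistance: R = sigma * (1 - nu) / (E * alpha)
  Numerator = 96 * (1 - 0.24) = 72.96
  Denominator = 72 * 1000 * (5.4 x 10^-6) = 0.3888
  R = 72.96 / 0.3888 = 187.7 K

187.7 K


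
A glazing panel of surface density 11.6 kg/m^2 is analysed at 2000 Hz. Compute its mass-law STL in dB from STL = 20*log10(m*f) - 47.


Mass law: STL = 20 * log10(m * f) - 47
  m * f = 11.6 * 2000 = 23200
  log10(23200) = 4.36549
  STL = 20 * 4.36549 - 47 = 87.3098 - 47 = 40.3 dB

40.3 dB


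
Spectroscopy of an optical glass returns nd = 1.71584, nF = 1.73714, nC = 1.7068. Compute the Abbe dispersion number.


Abbe number formula: Vd = (nd - 1) / (nF - nC)
  nd - 1 = 1.71584 - 1 = 0.71584
  nF - nC = 1.73714 - 1.7068 = 0.03034
  Vd = 0.71584 / 0.03034 = 23.59

23.59
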